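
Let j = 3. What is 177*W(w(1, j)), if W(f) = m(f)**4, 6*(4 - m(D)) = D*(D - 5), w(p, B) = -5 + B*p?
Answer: 36875/27 ≈ 1365.7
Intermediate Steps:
m(D) = 4 - D*(-5 + D)/6 (m(D) = 4 - D*(D - 5)/6 = 4 - D*(-5 + D)/6)
W(f) = (4 - f**2/6 + 5*f/6)**4
177*W(w(1, j)) = 177*((24 - (-5 + 3*1)**2 + 5*(-5 + 3*1))**4/1296) = 177*((24 - (-5 + 3)**2 + 5*(-5 + 3))**4/1296) = 177*((24 - 1*(-2)**2 + 5*(-2))**4/1296) = 177*((24 - 1*4 - 10)**4/1296) = 177*((24 - 4 - 10)**4/1296) = 177*((1/1296)*10**4) = 177*((1/1296)*10000) = 177*(625/81) = 36875/27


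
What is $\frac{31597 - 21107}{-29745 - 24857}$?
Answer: $- \frac{5245}{27301} \approx -0.19212$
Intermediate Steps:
$\frac{31597 - 21107}{-29745 - 24857} = \frac{10490}{-54602} = 10490 \left(- \frac{1}{54602}\right) = - \frac{5245}{27301}$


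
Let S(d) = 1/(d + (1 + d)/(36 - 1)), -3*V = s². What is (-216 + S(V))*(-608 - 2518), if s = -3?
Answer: 72357522/107 ≈ 6.7624e+5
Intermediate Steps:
V = -3 (V = -⅓*(-3)² = -⅓*9 = -3)
S(d) = 1/(1/35 + 36*d/35) (S(d) = 1/(d + (1 + d)/35) = 1/(d + (1 + d)*(1/35)) = 1/(d + (1/35 + d/35)) = 1/(1/35 + 36*d/35))
(-216 + S(V))*(-608 - 2518) = (-216 + 35/(1 + 36*(-3)))*(-608 - 2518) = (-216 + 35/(1 - 108))*(-3126) = (-216 + 35/(-107))*(-3126) = (-216 + 35*(-1/107))*(-3126) = (-216 - 35/107)*(-3126) = -23147/107*(-3126) = 72357522/107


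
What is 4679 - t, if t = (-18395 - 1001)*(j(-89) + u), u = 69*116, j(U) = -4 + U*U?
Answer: 308808395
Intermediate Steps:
j(U) = -4 + U²
u = 8004
t = -308803716 (t = (-18395 - 1001)*((-4 + (-89)²) + 8004) = -19396*((-4 + 7921) + 8004) = -19396*(7917 + 8004) = -19396*15921 = -308803716)
4679 - t = 4679 - 1*(-308803716) = 4679 + 308803716 = 308808395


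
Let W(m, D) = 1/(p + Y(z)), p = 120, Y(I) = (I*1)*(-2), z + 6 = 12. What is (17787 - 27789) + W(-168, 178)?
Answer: -1080215/108 ≈ -10002.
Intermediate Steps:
z = 6 (z = -6 + 12 = 6)
Y(I) = -2*I (Y(I) = I*(-2) = -2*I)
W(m, D) = 1/108 (W(m, D) = 1/(120 - 2*6) = 1/(120 - 12) = 1/108)
(17787 - 27789) + W(-168, 178) = (17787 - 27789) + 1/108 = -10002 + 1/108 = -1080215/108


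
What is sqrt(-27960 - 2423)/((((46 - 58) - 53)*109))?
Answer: -I*sqrt(30383)/7085 ≈ -0.024602*I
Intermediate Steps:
sqrt(-27960 - 2423)/((((46 - 58) - 53)*109)) = sqrt(-30383)/(((-12 - 53)*109)) = (I*sqrt(30383))/((-65*109)) = (I*sqrt(30383))/(-7085) = (I*sqrt(30383))*(-1/7085) = -I*sqrt(30383)/7085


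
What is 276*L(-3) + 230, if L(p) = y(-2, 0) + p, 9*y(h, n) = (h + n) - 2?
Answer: -2162/3 ≈ -720.67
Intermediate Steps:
y(h, n) = -2/9 + h/9 + n/9 (y(h, n) = ((h + n) - 2)/9 = (-2 + h + n)/9 = -2/9 + h/9 + n/9)
L(p) = -4/9 + p (L(p) = (-2/9 + (⅑)*(-2) + (⅑)*0) + p = (-2/9 - 2/9 + 0) + p = -4/9 + p)
276*L(-3) + 230 = 276*(-4/9 - 3) + 230 = 276*(-31/9) + 230 = -2852/3 + 230 = -2162/3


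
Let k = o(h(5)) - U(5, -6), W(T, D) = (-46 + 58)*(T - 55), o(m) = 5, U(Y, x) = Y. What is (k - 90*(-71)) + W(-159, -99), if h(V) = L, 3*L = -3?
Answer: 3822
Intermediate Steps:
L = -1 (L = (1/3)*(-3) = -1)
h(V) = -1
W(T, D) = -660 + 12*T (W(T, D) = 12*(-55 + T) = -660 + 12*T)
k = 0 (k = 5 - 1*5 = 5 - 5 = 0)
(k - 90*(-71)) + W(-159, -99) = (0 - 90*(-71)) + (-660 + 12*(-159)) = (0 + 6390) + (-660 - 1908) = 6390 - 2568 = 3822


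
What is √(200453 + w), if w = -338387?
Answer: 3*I*√15326 ≈ 371.39*I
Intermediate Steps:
√(200453 + w) = √(200453 - 338387) = √(-137934) = 3*I*√15326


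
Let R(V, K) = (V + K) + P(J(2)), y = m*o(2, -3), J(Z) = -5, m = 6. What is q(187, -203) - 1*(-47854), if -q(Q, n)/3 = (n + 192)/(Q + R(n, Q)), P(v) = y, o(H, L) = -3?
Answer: 2440565/51 ≈ 47854.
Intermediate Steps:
y = -18 (y = 6*(-3) = -18)
P(v) = -18
R(V, K) = -18 + K + V (R(V, K) = (V + K) - 18 = (K + V) - 18 = -18 + K + V)
q(Q, n) = -3*(192 + n)/(-18 + n + 2*Q) (q(Q, n) = -3*(n + 192)/(Q + (-18 + Q + n)) = -3*(192 + n)/(-18 + n + 2*Q))
q(187, -203) - 1*(-47854) = 3*(-192 - 1*(-203))/(-18 - 203 + 2*187) - 1*(-47854) = 3*(-192 + 203)/(-18 - 203 + 374) + 47854 = 3*11/153 + 47854 = 3*(1/153)*11 + 47854 = 11/51 + 47854 = 2440565/51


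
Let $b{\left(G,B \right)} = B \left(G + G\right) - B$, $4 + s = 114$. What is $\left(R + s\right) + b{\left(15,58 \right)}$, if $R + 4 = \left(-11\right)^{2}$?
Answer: $1909$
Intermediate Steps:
$s = 110$ ($s = -4 + 114 = 110$)
$R = 117$ ($R = -4 + \left(-11\right)^{2} = -4 + 121 = 117$)
$b{\left(G,B \right)} = - B + 2 B G$ ($b{\left(G,B \right)} = B 2 G - B = 2 B G - B = - B + 2 B G$)
$\left(R + s\right) + b{\left(15,58 \right)} = \left(117 + 110\right) + 58 \left(-1 + 2 \cdot 15\right) = 227 + 58 \left(-1 + 30\right) = 227 + 58 \cdot 29 = 227 + 1682 = 1909$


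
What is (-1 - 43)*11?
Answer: -484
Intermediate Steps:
(-1 - 43)*11 = -44*11 = -484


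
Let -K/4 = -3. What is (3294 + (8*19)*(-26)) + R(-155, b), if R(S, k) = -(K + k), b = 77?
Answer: -747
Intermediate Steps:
K = 12 (K = -4*(-3) = 12)
R(S, k) = -12 - k (R(S, k) = -(12 + k) = -12 - k)
(3294 + (8*19)*(-26)) + R(-155, b) = (3294 + (8*19)*(-26)) + (-12 - 1*77) = (3294 + 152*(-26)) + (-12 - 77) = (3294 - 3952) - 89 = -658 - 89 = -747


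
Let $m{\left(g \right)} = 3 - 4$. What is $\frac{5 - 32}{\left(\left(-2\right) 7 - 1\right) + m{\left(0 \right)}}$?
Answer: $\frac{27}{16} \approx 1.6875$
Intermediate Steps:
$m{\left(g \right)} = -1$ ($m{\left(g \right)} = 3 - 4 = -1$)
$\frac{5 - 32}{\left(\left(-2\right) 7 - 1\right) + m{\left(0 \right)}} = \frac{5 - 32}{\left(\left(-2\right) 7 - 1\right) - 1} = - \frac{27}{\left(-14 - 1\right) - 1} = - \frac{27}{-15 - 1} = - \frac{27}{-16} = \left(-27\right) \left(- \frac{1}{16}\right) = \frac{27}{16}$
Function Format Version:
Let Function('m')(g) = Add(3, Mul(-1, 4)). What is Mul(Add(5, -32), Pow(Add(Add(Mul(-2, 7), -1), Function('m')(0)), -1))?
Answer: Rational(27, 16) ≈ 1.6875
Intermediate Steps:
Function('m')(g) = -1 (Function('m')(g) = Add(3, -4) = -1)
Mul(Add(5, -32), Pow(Add(Add(Mul(-2, 7), -1), Function('m')(0)), -1)) = Mul(Add(5, -32), Pow(Add(Add(Mul(-2, 7), -1), -1), -1)) = Mul(-27, Pow(Add(Add(-14, -1), -1), -1)) = Mul(-27, Pow(Add(-15, -1), -1)) = Mul(-27, Pow(-16, -1)) = Mul(-27, Rational(-1, 16)) = Rational(27, 16)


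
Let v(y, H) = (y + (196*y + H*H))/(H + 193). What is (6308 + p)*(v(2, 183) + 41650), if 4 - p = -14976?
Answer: 41762487063/47 ≈ 8.8856e+8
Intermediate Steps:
p = 14980 (p = 4 - 1*(-14976) = 4 + 14976 = 14980)
v(y, H) = (H**2 + 197*y)/(193 + H) (v(y, H) = (y + (196*y + H**2))/(193 + H) = (y + (H**2 + 196*y))/(193 + H) = (H**2 + 197*y)/(193 + H))
(6308 + p)*(v(2, 183) + 41650) = (6308 + 14980)*((183**2 + 197*2)/(193 + 183) + 41650) = 21288*((33489 + 394)/376 + 41650) = 21288*((1/376)*33883 + 41650) = 21288*(33883/376 + 41650) = 21288*(15694283/376) = 41762487063/47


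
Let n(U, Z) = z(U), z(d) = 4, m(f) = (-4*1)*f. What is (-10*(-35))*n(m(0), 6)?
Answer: 1400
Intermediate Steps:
m(f) = -4*f
n(U, Z) = 4
(-10*(-35))*n(m(0), 6) = -10*(-35)*4 = 350*4 = 1400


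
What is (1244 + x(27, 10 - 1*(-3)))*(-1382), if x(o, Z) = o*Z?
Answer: -2204290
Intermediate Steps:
x(o, Z) = Z*o
(1244 + x(27, 10 - 1*(-3)))*(-1382) = (1244 + (10 - 1*(-3))*27)*(-1382) = (1244 + (10 + 3)*27)*(-1382) = (1244 + 13*27)*(-1382) = (1244 + 351)*(-1382) = 1595*(-1382) = -2204290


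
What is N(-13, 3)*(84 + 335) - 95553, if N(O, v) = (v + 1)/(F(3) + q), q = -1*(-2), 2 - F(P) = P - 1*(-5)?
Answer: -95972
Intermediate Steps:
F(P) = -3 - P (F(P) = 2 - (P - 1*(-5)) = 2 - (P + 5) = 2 - (5 + P) = 2 + (-5 - P) = -3 - P)
q = 2
N(O, v) = -1/4 - v/4 (N(O, v) = (v + 1)/((-3 - 1*3) + 2) = (1 + v)/((-3 - 3) + 2) = (1 + v)/(-6 + 2) = (1 + v)/(-4) = (1 + v)*(-1/4) = -1/4 - v/4)
N(-13, 3)*(84 + 335) - 95553 = (-1/4 - 1/4*3)*(84 + 335) - 95553 = (-1/4 - 3/4)*419 - 95553 = -1*419 - 95553 = -419 - 95553 = -95972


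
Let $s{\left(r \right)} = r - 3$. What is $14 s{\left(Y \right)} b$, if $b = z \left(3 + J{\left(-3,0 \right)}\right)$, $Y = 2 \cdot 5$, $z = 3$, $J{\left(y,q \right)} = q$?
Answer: $882$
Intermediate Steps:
$Y = 10$
$b = 9$ ($b = 3 \left(3 + 0\right) = 3 \cdot 3 = 9$)
$s{\left(r \right)} = -3 + r$
$14 s{\left(Y \right)} b = 14 \left(-3 + 10\right) 9 = 14 \cdot 7 \cdot 9 = 98 \cdot 9 = 882$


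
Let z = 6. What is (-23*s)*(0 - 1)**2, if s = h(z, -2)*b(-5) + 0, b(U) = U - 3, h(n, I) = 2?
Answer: 368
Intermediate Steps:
b(U) = -3 + U
s = -16 (s = 2*(-3 - 5) + 0 = 2*(-8) + 0 = -16 + 0 = -16)
(-23*s)*(0 - 1)**2 = (-23*(-16))*(0 - 1)**2 = 368*(-1)**2 = 368*1 = 368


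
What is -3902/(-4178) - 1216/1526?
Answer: 218501/1593907 ≈ 0.13709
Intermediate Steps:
-3902/(-4178) - 1216/1526 = -3902*(-1/4178) - 1216*1/1526 = 1951/2089 - 608/763 = 218501/1593907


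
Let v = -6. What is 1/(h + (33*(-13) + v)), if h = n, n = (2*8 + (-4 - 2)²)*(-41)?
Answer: -1/2567 ≈ -0.00038956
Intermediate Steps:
n = -2132 (n = (16 + (-6)²)*(-41) = (16 + 36)*(-41) = 52*(-41) = -2132)
h = -2132
1/(h + (33*(-13) + v)) = 1/(-2132 + (33*(-13) - 6)) = 1/(-2132 + (-429 - 6)) = 1/(-2132 - 435) = 1/(-2567) = -1/2567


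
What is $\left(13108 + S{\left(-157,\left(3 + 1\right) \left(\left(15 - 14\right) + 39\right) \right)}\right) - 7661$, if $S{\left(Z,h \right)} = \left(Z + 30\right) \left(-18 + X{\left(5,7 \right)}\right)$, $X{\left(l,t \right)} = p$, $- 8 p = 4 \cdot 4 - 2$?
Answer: $\frac{31821}{4} \approx 7955.3$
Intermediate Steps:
$p = - \frac{7}{4}$ ($p = - \frac{4 \cdot 4 - 2}{8} = - \frac{16 - 2}{8} = \left(- \frac{1}{8}\right) 14 = - \frac{7}{4} \approx -1.75$)
$X{\left(l,t \right)} = - \frac{7}{4}$
$S{\left(Z,h \right)} = - \frac{1185}{2} - \frac{79 Z}{4}$ ($S{\left(Z,h \right)} = \left(Z + 30\right) \left(-18 - \frac{7}{4}\right) = \left(30 + Z\right) \left(- \frac{79}{4}\right) = - \frac{1185}{2} - \frac{79 Z}{4}$)
$\left(13108 + S{\left(-157,\left(3 + 1\right) \left(\left(15 - 14\right) + 39\right) \right)}\right) - 7661 = \left(13108 - - \frac{10033}{4}\right) - 7661 = \left(13108 + \left(- \frac{1185}{2} + \frac{12403}{4}\right)\right) - 7661 = \left(13108 + \frac{10033}{4}\right) - 7661 = \frac{62465}{4} - 7661 = \frac{31821}{4}$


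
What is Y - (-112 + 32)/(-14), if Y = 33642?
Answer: 235454/7 ≈ 33636.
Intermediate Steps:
Y - (-112 + 32)/(-14) = 33642 - (-112 + 32)/(-14) = 33642 - (-80)*(-1)/14 = 33642 - 1*40/7 = 33642 - 40/7 = 235454/7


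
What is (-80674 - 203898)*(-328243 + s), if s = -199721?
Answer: 150243771408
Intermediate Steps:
(-80674 - 203898)*(-328243 + s) = (-80674 - 203898)*(-328243 - 199721) = -284572*(-527964) = 150243771408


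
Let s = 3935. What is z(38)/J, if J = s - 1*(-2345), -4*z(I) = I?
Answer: -19/12560 ≈ -0.0015127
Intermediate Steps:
z(I) = -I/4
J = 6280 (J = 3935 - 1*(-2345) = 3935 + 2345 = 6280)
z(38)/J = -¼*38/6280 = -19/2*1/6280 = -19/12560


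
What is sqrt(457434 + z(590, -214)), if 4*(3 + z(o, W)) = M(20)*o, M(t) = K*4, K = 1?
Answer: sqrt(458021) ≈ 676.77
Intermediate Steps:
M(t) = 4 (M(t) = 1*4 = 4)
z(o, W) = -3 + o (z(o, W) = -3 + (4*o)/4 = -3 + o)
sqrt(457434 + z(590, -214)) = sqrt(457434 + (-3 + 590)) = sqrt(457434 + 587) = sqrt(458021)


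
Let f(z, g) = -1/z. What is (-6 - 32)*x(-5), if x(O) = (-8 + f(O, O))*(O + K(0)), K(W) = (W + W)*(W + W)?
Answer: -1482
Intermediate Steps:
K(W) = 4*W² (K(W) = (2*W)*(2*W) = 4*W²)
x(O) = O*(-8 - 1/O) (x(O) = (-8 - 1/O)*(O + 4*0²) = (-8 - 1/O)*(O + 4*0) = (-8 - 1/O)*(O + 0) = (-8 - 1/O)*O = O*(-8 - 1/O))
(-6 - 32)*x(-5) = (-6 - 32)*(-1 - 8*(-5)) = -38*(-1 + 40) = -38*39 = -1482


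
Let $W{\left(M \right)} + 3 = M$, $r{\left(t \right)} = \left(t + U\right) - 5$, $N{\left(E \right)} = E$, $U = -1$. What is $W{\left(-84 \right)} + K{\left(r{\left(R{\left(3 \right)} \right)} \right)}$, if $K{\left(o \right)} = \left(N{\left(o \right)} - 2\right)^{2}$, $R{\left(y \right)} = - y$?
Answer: $34$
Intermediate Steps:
$r{\left(t \right)} = -6 + t$ ($r{\left(t \right)} = \left(t - 1\right) - 5 = \left(-1 + t\right) - 5 = -6 + t$)
$W{\left(M \right)} = -3 + M$
$K{\left(o \right)} = \left(-2 + o\right)^{2}$ ($K{\left(o \right)} = \left(o - 2\right)^{2} = \left(-2 + o\right)^{2}$)
$W{\left(-84 \right)} + K{\left(r{\left(R{\left(3 \right)} \right)} \right)} = \left(-3 - 84\right) + \left(-2 - 9\right)^{2} = -87 + \left(-2 - 9\right)^{2} = -87 + \left(-11\right)^{2} = -87 + 121 = 34$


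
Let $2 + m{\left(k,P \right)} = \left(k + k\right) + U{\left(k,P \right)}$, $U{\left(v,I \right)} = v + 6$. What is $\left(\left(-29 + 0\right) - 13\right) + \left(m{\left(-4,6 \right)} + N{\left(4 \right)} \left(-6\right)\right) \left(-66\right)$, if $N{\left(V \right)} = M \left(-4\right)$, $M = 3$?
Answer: $-4266$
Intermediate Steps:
$U{\left(v,I \right)} = 6 + v$
$m{\left(k,P \right)} = 4 + 3 k$ ($m{\left(k,P \right)} = -2 + \left(\left(k + k\right) + \left(6 + k\right)\right) = -2 + \left(2 k + \left(6 + k\right)\right) = -2 + \left(6 + 3 k\right) = 4 + 3 k$)
$N{\left(V \right)} = -12$ ($N{\left(V \right)} = 3 \left(-4\right) = -12$)
$\left(\left(-29 + 0\right) - 13\right) + \left(m{\left(-4,6 \right)} + N{\left(4 \right)} \left(-6\right)\right) \left(-66\right) = \left(\left(-29 + 0\right) - 13\right) + \left(\left(4 + 3 \left(-4\right)\right) - -72\right) \left(-66\right) = \left(-29 - 13\right) + \left(\left(4 - 12\right) + 72\right) \left(-66\right) = -42 + \left(-8 + 72\right) \left(-66\right) = -42 + 64 \left(-66\right) = -42 - 4224 = -4266$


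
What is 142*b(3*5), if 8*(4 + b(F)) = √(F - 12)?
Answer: -568 + 71*√3/4 ≈ -537.26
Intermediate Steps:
b(F) = -4 + √(-12 + F)/8 (b(F) = -4 + √(F - 12)/8 = -4 + √(-12 + F)/8)
142*b(3*5) = 142*(-4 + √(-12 + 3*5)/8) = 142*(-4 + √(-12 + 15)/8) = 142*(-4 + √3/8) = -568 + 71*√3/4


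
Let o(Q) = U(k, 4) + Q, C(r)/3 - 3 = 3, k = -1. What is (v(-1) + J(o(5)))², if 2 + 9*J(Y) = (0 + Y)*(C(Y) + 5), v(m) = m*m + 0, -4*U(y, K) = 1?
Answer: 24025/144 ≈ 166.84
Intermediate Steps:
C(r) = 18 (C(r) = 9 + 3*3 = 9 + 9 = 18)
U(y, K) = -¼ (U(y, K) = -¼*1 = -¼)
v(m) = m² (v(m) = m² + 0 = m²)
o(Q) = -¼ + Q
J(Y) = -2/9 + 23*Y/9 (J(Y) = -2/9 + ((0 + Y)*(18 + 5))/9 = -2/9 + (Y*23)/9 = -2/9 + (23*Y)/9 = -2/9 + 23*Y/9)
(v(-1) + J(o(5)))² = ((-1)² + (-2/9 + 23*(-¼ + 5)/9))² = (1 + (-2/9 + (23/9)*(19/4)))² = (1 + (-2/9 + 437/36))² = (1 + 143/12)² = (155/12)² = 24025/144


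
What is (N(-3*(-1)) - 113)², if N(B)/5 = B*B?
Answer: 4624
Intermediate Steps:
N(B) = 5*B² (N(B) = 5*(B*B) = 5*B²)
(N(-3*(-1)) - 113)² = (5*(-3*(-1))² - 113)² = (5*3² - 113)² = (5*9 - 113)² = (45 - 113)² = (-68)² = 4624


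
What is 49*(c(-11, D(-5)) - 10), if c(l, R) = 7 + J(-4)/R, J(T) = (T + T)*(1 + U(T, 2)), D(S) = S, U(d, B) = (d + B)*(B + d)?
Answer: 245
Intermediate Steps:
U(d, B) = (B + d)² (U(d, B) = (B + d)*(B + d) = (B + d)²)
J(T) = 2*T*(1 + (2 + T)²) (J(T) = (T + T)*(1 + (2 + T)²) = (2*T)*(1 + (2 + T)²) = 2*T*(1 + (2 + T)²))
c(l, R) = 7 - 40/R (c(l, R) = 7 + (2*(-4)*(1 + (2 - 4)²))/R = 7 + (2*(-4)*(1 + (-2)²))/R = 7 + (2*(-4)*(1 + 4))/R = 7 + (2*(-4)*5)/R = 7 - 40/R)
49*(c(-11, D(-5)) - 10) = 49*((7 - 40/(-5)) - 10) = 49*((7 - 40*(-⅕)) - 10) = 49*((7 + 8) - 10) = 49*(15 - 10) = 49*5 = 245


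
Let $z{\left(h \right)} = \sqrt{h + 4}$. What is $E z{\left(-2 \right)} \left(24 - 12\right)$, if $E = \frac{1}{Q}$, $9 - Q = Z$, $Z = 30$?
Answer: $- \frac{4 \sqrt{2}}{7} \approx -0.80812$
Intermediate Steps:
$z{\left(h \right)} = \sqrt{4 + h}$
$Q = -21$ ($Q = 9 - 30 = -21$)
$E = - \frac{1}{21}$ ($E = \frac{1}{-21} = - \frac{1}{21} \approx -0.047619$)
$E z{\left(-2 \right)} \left(24 - 12\right) = - \frac{\sqrt{4 - 2}}{21} \left(24 - 12\right) = - \frac{\sqrt{2}}{21} \cdot 12 = - \frac{4 \sqrt{2}}{7}$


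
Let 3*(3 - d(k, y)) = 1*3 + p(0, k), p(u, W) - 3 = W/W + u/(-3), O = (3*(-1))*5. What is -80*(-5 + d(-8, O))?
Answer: 1040/3 ≈ 346.67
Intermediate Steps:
O = -15 (O = -3*5 = -15)
p(u, W) = 4 - u/3 (p(u, W) = 3 + (W/W + u/(-3)) = 3 + (1 + u*(-⅓)) = 3 + (1 - u/3) = 4 - u/3)
d(k, y) = ⅔ (d(k, y) = 3 - (1*3 + (4 - ⅓*0))/3 = 3 - (3 + (4 + 0))/3 = 3 - (3 + 4)/3 = 3 - ⅓*7 = 3 - 7/3 = ⅔)
-80*(-5 + d(-8, O)) = -80*(-5 + ⅔) = -80*(-13/3) = 1040/3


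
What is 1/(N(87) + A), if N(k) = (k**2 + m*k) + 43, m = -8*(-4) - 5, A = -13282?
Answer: -1/3321 ≈ -0.00030111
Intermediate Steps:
m = 27 (m = 32 - 5 = 27)
N(k) = 43 + k**2 + 27*k (N(k) = (k**2 + 27*k) + 43 = 43 + k**2 + 27*k)
1/(N(87) + A) = 1/((43 + 87**2 + 27*87) - 13282) = 1/((43 + 7569 + 2349) - 13282) = 1/(9961 - 13282) = 1/(-3321) = -1/3321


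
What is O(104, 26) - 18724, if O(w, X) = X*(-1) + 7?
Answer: -18743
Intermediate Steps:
O(w, X) = 7 - X (O(w, X) = -X + 7 = 7 - X)
O(104, 26) - 18724 = (7 - 1*26) - 18724 = (7 - 26) - 18724 = -19 - 18724 = -18743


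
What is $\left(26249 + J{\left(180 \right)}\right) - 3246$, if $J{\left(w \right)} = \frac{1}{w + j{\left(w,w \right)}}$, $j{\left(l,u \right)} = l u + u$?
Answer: $\frac{753578281}{32760} \approx 23003.0$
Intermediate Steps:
$j{\left(l,u \right)} = u + l u$
$J{\left(w \right)} = \frac{1}{w + w \left(1 + w\right)}$
$\left(26249 + J{\left(180 \right)}\right) - 3246 = \left(26249 + \frac{1}{180 \left(2 + 180\right)}\right) - 3246 = \left(26249 + \frac{1}{180 \cdot 182}\right) - 3246 = \left(26249 + \frac{1}{180} \cdot \frac{1}{182}\right) - 3246 = \left(26249 + \frac{1}{32760}\right) - 3246 = \frac{859917241}{32760} - 3246 = \frac{753578281}{32760}$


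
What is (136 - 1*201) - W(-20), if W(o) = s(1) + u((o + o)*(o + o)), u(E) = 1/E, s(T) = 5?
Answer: -112001/1600 ≈ -70.001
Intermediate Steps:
u(E) = 1/E
W(o) = 5 + 1/(4*o²) (W(o) = 5 + 1/((o + o)*(o + o)) = 5 + 1/((2*o)*(2*o)) = 5 + 1/(4*o²))
(136 - 1*201) - W(-20) = (136 - 1*201) - (5 + (¼)/(-20)²) = (136 - 201) - (5 + (¼)*(1/400)) = -65 - (5 + 1/1600) = -65 - 1*8001/1600 = -65 - 8001/1600 = -112001/1600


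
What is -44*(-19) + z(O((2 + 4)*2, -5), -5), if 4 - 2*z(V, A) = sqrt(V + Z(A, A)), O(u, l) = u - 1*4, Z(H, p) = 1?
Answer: 1673/2 ≈ 836.50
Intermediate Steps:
O(u, l) = -4 + u (O(u, l) = u - 4 = -4 + u)
z(V, A) = 2 - sqrt(1 + V)/2 (z(V, A) = 2 - sqrt(V + 1)/2 = 2 - sqrt(1 + V)/2)
-44*(-19) + z(O((2 + 4)*2, -5), -5) = -44*(-19) + (2 - sqrt(1 + (-4 + (2 + 4)*2))/2) = 836 + (2 - sqrt(1 + (-4 + 6*2))/2) = 836 + (2 - sqrt(1 + (-4 + 12))/2) = 836 + (2 - sqrt(1 + 8)/2) = 836 + (2 - sqrt(9)/2) = 836 + (2 - 1/2*3) = 836 + (2 - 3/2) = 836 + 1/2 = 1673/2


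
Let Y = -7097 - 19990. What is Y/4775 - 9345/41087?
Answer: -1157545944/196190425 ≈ -5.9001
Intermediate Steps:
Y = -27087
Y/4775 - 9345/41087 = -27087/4775 - 9345/41087 = -1157545944/196190425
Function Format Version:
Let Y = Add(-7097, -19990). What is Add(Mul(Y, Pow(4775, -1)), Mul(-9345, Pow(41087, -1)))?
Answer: Rational(-1157545944, 196190425) ≈ -5.9001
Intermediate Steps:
Y = -27087
Add(Mul(Y, Pow(4775, -1)), Mul(-9345, Pow(41087, -1))) = Add(Mul(-27087, Pow(4775, -1)), Mul(-9345, Pow(41087, -1))) = Add(Mul(-27087, Rational(1, 4775)), Mul(-9345, Rational(1, 41087))) = Add(Rational(-27087, 4775), Rational(-9345, 41087)) = Rational(-1157545944, 196190425)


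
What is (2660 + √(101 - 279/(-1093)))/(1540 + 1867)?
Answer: 2660/3407 + 4*√7560281/3723851 ≈ 0.78370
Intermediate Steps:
(2660 + √(101 - 279/(-1093)))/(1540 + 1867) = (2660 + √(101 - 279*(-1/1093)))/3407 = (2660 + √(101 + 279/1093))*(1/3407) = (2660 + √(110672/1093))*(1/3407) = (2660 + 4*√7560281/1093)*(1/3407) = 2660/3407 + 4*√7560281/3723851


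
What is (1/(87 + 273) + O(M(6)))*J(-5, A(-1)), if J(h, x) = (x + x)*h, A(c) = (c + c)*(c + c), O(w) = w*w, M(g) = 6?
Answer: -12961/9 ≈ -1440.1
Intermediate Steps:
O(w) = w²
A(c) = 4*c² (A(c) = (2*c)*(2*c) = 4*c²)
J(h, x) = 2*h*x (J(h, x) = (2*x)*h = 2*h*x)
(1/(87 + 273) + O(M(6)))*J(-5, A(-1)) = (1/(87 + 273) + 6²)*(2*(-5)*(4*(-1)²)) = (1/360 + 36)*(2*(-5)*(4*1)) = (1/360 + 36)*(2*(-5)*4) = (12961/360)*(-40) = -12961/9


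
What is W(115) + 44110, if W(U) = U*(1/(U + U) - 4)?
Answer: 87301/2 ≈ 43651.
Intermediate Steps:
W(U) = U*(-4 + 1/(2*U)) (W(U) = U*(1/(2*U) - 4) = U*(-4 + 1/(2*U)))
W(115) + 44110 = (½ - 4*115) + 44110 = (½ - 460) + 44110 = -919/2 + 44110 = 87301/2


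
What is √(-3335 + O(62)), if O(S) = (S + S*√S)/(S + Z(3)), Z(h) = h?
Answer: √(-14086345 + 4030*√62)/65 ≈ 57.676*I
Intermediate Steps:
O(S) = (S + S^(3/2))/(3 + S) (O(S) = (S + S*√S)/(S + 3) = (S + S^(3/2))/(3 + S))
√(-3335 + O(62)) = √(-3335 + (62 + 62^(3/2))/(3 + 62)) = √(-3335 + (62 + 62*√62)/65) = √(-3335 + (62/65 + 62*√62/65)) = √(-216713/65 + 62*√62/65)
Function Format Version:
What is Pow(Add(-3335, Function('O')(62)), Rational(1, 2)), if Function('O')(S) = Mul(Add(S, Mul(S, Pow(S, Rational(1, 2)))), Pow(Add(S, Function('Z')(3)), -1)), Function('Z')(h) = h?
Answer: Mul(Rational(1, 65), Pow(Add(-14086345, Mul(4030, Pow(62, Rational(1, 2)))), Rational(1, 2))) ≈ Mul(57.676, I)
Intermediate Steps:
Function('O')(S) = Mul(Pow(Add(3, S), -1), Add(S, Pow(S, Rational(3, 2)))) (Function('O')(S) = Mul(Add(S, Mul(S, Pow(S, Rational(1, 2)))), Pow(Add(S, 3), -1)) = Mul(Add(S, Pow(S, Rational(3, 2))), Pow(Add(3, S), -1)) = Mul(Pow(Add(3, S), -1), Add(S, Pow(S, Rational(3, 2)))))
Pow(Add(-3335, Function('O')(62)), Rational(1, 2)) = Pow(Add(-3335, Mul(Pow(Add(3, 62), -1), Add(62, Pow(62, Rational(3, 2))))), Rational(1, 2)) = Pow(Add(-3335, Mul(Pow(65, -1), Add(62, Mul(62, Pow(62, Rational(1, 2)))))), Rational(1, 2)) = Pow(Add(-3335, Mul(Rational(1, 65), Add(62, Mul(62, Pow(62, Rational(1, 2)))))), Rational(1, 2)) = Pow(Add(-3335, Add(Rational(62, 65), Mul(Rational(62, 65), Pow(62, Rational(1, 2))))), Rational(1, 2)) = Pow(Add(Rational(-216713, 65), Mul(Rational(62, 65), Pow(62, Rational(1, 2)))), Rational(1, 2))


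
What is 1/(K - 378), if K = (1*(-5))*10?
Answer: -1/428 ≈ -0.0023364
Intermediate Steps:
K = -50 (K = -5*10 = -50)
1/(K - 378) = 1/(-50 - 378) = 1/(-428) = -1/428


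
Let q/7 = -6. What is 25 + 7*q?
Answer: -269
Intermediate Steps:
q = -42 (q = 7*(-6) = -42)
25 + 7*q = 25 + 7*(-42) = 25 - 294 = -269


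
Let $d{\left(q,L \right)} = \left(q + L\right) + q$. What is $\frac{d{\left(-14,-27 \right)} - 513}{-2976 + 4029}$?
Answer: $- \frac{568}{1053} \approx -0.53941$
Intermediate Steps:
$d{\left(q,L \right)} = L + 2 q$ ($d{\left(q,L \right)} = \left(L + q\right) + q = L + 2 q$)
$\frac{d{\left(-14,-27 \right)} - 513}{-2976 + 4029} = \frac{\left(-27 + 2 \left(-14\right)\right) - 513}{-2976 + 4029} = \frac{\left(-27 - 28\right) - 513}{1053} = \left(-55 - 513\right) \frac{1}{1053} = \left(-568\right) \frac{1}{1053} = - \frac{568}{1053}$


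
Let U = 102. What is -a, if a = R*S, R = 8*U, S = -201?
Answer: 164016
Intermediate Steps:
R = 816 (R = 8*102 = 816)
a = -164016 (a = 816*(-201) = -164016)
-a = -1*(-164016) = 164016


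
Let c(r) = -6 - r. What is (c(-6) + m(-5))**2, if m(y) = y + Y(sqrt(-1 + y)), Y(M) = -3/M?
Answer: (10 - I*sqrt(6))**2/4 ≈ 23.5 - 12.247*I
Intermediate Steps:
m(y) = y - 3/sqrt(-1 + y)
(c(-6) + m(-5))**2 = ((-6 - 1*(-6)) + (-5 - 3/sqrt(-1 - 5)))**2 = ((-6 + 6) + (-5 - (-1)*I*sqrt(6)/2))**2 = (0 + (-5 - (-1)*I*sqrt(6)/2))**2 = (0 + (-5 + I*sqrt(6)/2))**2 = (-5 + I*sqrt(6)/2)**2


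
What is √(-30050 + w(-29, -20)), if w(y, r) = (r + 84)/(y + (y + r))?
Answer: 7*I*√932802/39 ≈ 173.35*I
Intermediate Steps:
w(y, r) = (84 + r)/(r + 2*y) (w(y, r) = (84 + r)/(y + (r + y)) = (84 + r)/(r + 2*y))
√(-30050 + w(-29, -20)) = √(-30050 + (84 - 20)/(-20 + 2*(-29))) = √(-30050 + 64/(-20 - 58)) = √(-30050 + 64/(-78)) = √(-30050 - 1/78*64) = √(-30050 - 32/39) = √(-1171982/39) = 7*I*√932802/39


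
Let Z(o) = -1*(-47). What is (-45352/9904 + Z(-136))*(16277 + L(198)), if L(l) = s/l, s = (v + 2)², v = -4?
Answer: 84627206725/122562 ≈ 6.9049e+5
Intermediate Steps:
Z(o) = 47
s = 4 (s = (-4 + 2)² = (-2)² = 4)
L(l) = 4/l
(-45352/9904 + Z(-136))*(16277 + L(198)) = (-45352/9904 + 47)*(16277 + 4/198) = (-45352*1/9904 + 47)*(16277 + 4*(1/198)) = (-5669/1238 + 47)*(16277 + 2/99) = (52517/1238)*(1611425/99) = 84627206725/122562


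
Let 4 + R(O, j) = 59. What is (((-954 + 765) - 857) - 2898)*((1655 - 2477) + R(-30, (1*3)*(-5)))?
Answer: 3025048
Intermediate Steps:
R(O, j) = 55 (R(O, j) = -4 + 59 = 55)
(((-954 + 765) - 857) - 2898)*((1655 - 2477) + R(-30, (1*3)*(-5))) = (((-954 + 765) - 857) - 2898)*((1655 - 2477) + 55) = ((-189 - 857) - 2898)*(-822 + 55) = (-1046 - 2898)*(-767) = -3944*(-767) = 3025048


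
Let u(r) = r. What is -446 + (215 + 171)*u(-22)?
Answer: -8938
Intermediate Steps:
-446 + (215 + 171)*u(-22) = -446 + (215 + 171)*(-22) = -446 + 386*(-22) = -446 - 8492 = -8938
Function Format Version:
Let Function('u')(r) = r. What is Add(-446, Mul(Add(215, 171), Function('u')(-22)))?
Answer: -8938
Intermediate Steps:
Add(-446, Mul(Add(215, 171), Function('u')(-22))) = Add(-446, Mul(Add(215, 171), -22)) = Add(-446, Mul(386, -22)) = Add(-446, -8492) = -8938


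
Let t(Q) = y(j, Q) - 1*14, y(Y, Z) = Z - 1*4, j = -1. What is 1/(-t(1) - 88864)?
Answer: -1/88847 ≈ -1.1255e-5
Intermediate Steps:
y(Y, Z) = -4 + Z (y(Y, Z) = Z - 4 = -4 + Z)
t(Q) = -18 + Q (t(Q) = (-4 + Q) - 1*14 = (-4 + Q) - 14 = -18 + Q)
1/(-t(1) - 88864) = 1/(-(-18 + 1) - 88864) = 1/(-1*(-17) - 88864) = 1/(17 - 88864) = 1/(-88847) = -1/88847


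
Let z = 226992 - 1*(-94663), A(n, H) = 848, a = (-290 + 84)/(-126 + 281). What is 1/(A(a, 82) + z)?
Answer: 1/322503 ≈ 3.1007e-6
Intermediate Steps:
a = -206/155 ≈ -1.3290
z = 321655 (z = 226992 + 94663 = 321655)
1/(A(a, 82) + z) = 1/(848 + 321655) = 1/322503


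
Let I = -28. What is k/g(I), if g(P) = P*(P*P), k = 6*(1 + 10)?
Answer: -33/10976 ≈ -0.0030066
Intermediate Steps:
k = 66 (k = 6*11 = 66)
g(P) = P³ (g(P) = P*P² = P³)
k/g(I) = 66/((-28)³) = 66/(-21952) = 66*(-1/21952) = -33/10976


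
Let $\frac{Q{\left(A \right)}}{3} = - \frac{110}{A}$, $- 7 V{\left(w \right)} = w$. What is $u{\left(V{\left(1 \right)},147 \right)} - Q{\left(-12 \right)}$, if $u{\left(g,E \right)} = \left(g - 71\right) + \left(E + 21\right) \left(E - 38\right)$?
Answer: $\frac{254987}{14} \approx 18213.0$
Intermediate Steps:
$V{\left(w \right)} = - \frac{w}{7}$
$Q{\left(A \right)} = - \frac{330}{A}$ ($Q{\left(A \right)} = 3 \left(- \frac{110}{A}\right) = - \frac{330}{A}$)
$u{\left(g,E \right)} = -71 + g + \left(-38 + E\right) \left(21 + E\right)$ ($u{\left(g,E \right)} = \left(-71 + g\right) + \left(21 + E\right) \left(-38 + E\right) = \left(-71 + g\right) + \left(-38 + E\right) \left(21 + E\right) = -71 + g + \left(-38 + E\right) \left(21 + E\right)$)
$u{\left(V{\left(1 \right)},147 \right)} - Q{\left(-12 \right)} = \left(-869 - \frac{1}{7} + 147^{2} - 2499\right) - - \frac{330}{-12} = \left(-869 - \frac{1}{7} + 21609 - 2499\right) - \left(-330\right) \left(- \frac{1}{12}\right) = \frac{127686}{7} - \frac{55}{2} = \frac{254987}{14}$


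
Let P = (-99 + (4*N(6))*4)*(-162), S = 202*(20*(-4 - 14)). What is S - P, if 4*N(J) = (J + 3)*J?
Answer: -53766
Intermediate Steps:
N(J) = J*(3 + J)/4 (N(J) = ((J + 3)*J)/4 = ((3 + J)*J)/4 = (J*(3 + J))/4 = J*(3 + J)/4)
S = -72720 (S = 202*(20*(-18)) = 202*(-360) = -72720)
P = -18954 (P = (-99 + (4*((1/4)*6*(3 + 6)))*4)*(-162) = (-99 + (4*((1/4)*6*9))*4)*(-162) = (-99 + (4*(27/2))*4)*(-162) = (-99 + 54*4)*(-162) = (-99 + 216)*(-162) = 117*(-162) = -18954)
S - P = -72720 - 1*(-18954) = -72720 + 18954 = -53766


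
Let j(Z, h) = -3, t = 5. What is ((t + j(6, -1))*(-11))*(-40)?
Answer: 880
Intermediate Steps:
((t + j(6, -1))*(-11))*(-40) = ((5 - 3)*(-11))*(-40) = (2*(-11))*(-40) = -22*(-40) = 880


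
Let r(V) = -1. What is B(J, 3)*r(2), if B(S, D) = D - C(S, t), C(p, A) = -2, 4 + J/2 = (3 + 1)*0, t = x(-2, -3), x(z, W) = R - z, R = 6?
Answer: -5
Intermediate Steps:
x(z, W) = 6 - z
t = 8 (t = 6 - 1*(-2) = 6 + 2 = 8)
J = -8 (J = -8 + 2*((3 + 1)*0) = -8 + 2*(4*0) = -8 + 2*0 = -8 + 0 = -8)
B(S, D) = 2 + D (B(S, D) = D - 1*(-2) = D + 2 = 2 + D)
B(J, 3)*r(2) = (2 + 3)*(-1) = 5*(-1) = -5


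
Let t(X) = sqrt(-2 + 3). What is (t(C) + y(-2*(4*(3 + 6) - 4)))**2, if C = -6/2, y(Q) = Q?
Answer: 3969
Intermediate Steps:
C = -3 (C = -6*1/2 = -3)
t(X) = 1 (t(X) = sqrt(1) = 1)
(t(C) + y(-2*(4*(3 + 6) - 4)))**2 = (1 - 2*(4*(3 + 6) - 4))**2 = (1 - 2*(4*9 - 4))**2 = (1 - 2*(36 - 4))**2 = (1 - 2*32)**2 = (1 - 64)**2 = (-63)**2 = 3969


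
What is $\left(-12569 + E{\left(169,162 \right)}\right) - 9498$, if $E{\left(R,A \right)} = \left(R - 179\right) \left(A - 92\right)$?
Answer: $-22767$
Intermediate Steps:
$E{\left(R,A \right)} = \left(-179 + R\right) \left(-92 + A\right)$
$\left(-12569 + E{\left(169,162 \right)}\right) - 9498 = \left(-12569 + \left(16468 - 28998 - 15548 + 162 \cdot 169\right)\right) - 9498 = \left(-12569 + \left(16468 - 28998 - 15548 + 27378\right)\right) - 9498 = \left(-12569 - 700\right) - 9498 = -13269 - 9498 = -22767$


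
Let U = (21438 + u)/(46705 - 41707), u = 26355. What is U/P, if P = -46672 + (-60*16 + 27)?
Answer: -15931/79309930 ≈ -0.00020087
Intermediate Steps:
U = 15931/1666 (U = (21438 + 26355)/(46705 - 41707) = 47793/4998 = 47793*(1/4998) = 15931/1666 ≈ 9.5624)
P = -47605 (P = -46672 + (-960 + 27) = -46672 - 933 = -47605)
U/P = (15931/1666)/(-47605) = (15931/1666)*(-1/47605) = -15931/79309930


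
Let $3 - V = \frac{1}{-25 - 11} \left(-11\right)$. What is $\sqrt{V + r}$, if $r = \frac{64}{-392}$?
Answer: $\frac{\sqrt{4465}}{42} \approx 1.591$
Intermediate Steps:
$V = \frac{97}{36}$ ($V = 3 - \frac{1}{-25 - 11} \left(-11\right) = 3 - \frac{1}{-36} \left(-11\right) = 3 - \left(- \frac{1}{36}\right) \left(-11\right) = 3 - \frac{11}{36} = \frac{97}{36} \approx 2.6944$)
$r = - \frac{8}{49}$ ($r = 64 \left(- \frac{1}{392}\right) = - \frac{8}{49} \approx -0.16327$)
$\sqrt{V + r} = \sqrt{\frac{97}{36} - \frac{8}{49}} = \sqrt{\frac{4465}{1764}} = \frac{\sqrt{4465}}{42}$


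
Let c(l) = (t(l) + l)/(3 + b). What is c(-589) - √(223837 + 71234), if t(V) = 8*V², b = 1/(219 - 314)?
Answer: 263604005/284 - √295071 ≈ 9.2764e+5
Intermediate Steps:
b = -1/95 (b = 1/(-95) = -1/95 ≈ -0.010526)
c(l) = 95*l/284 + 190*l²/71 (c(l) = (8*l² + l)/(3 - 1/95) = (l + 8*l²)/(284/95) = (l + 8*l²)*(95/284) = 95*l/284 + 190*l²/71)
c(-589) - √(223837 + 71234) = (95/284)*(-589)*(1 + 8*(-589)) - √(223837 + 71234) = (95/284)*(-589)*(1 - 4712) - √295071 = (95/284)*(-589)*(-4711) - √295071 = 263604005/284 - √295071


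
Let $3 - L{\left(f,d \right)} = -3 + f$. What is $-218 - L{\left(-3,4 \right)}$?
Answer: $-227$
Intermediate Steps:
$L{\left(f,d \right)} = 6 - f$ ($L{\left(f,d \right)} = 3 - \left(-3 + f\right) = 6 - f$)
$-218 - L{\left(-3,4 \right)} = -218 - \left(6 - -3\right) = -218 - \left(6 + 3\right) = -218 - 9 = -227$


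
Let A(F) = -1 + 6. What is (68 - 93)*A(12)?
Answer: -125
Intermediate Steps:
A(F) = 5
(68 - 93)*A(12) = (68 - 93)*5 = -25*5 = -125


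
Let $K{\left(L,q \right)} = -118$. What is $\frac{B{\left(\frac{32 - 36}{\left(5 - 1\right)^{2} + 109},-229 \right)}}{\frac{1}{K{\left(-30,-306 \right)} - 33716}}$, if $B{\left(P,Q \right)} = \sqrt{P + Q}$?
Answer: $- \frac{101502 i \sqrt{15905}}{25} \approx - 5.1204 \cdot 10^{5} i$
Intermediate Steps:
$\frac{B{\left(\frac{32 - 36}{\left(5 - 1\right)^{2} + 109},-229 \right)}}{\frac{1}{K{\left(-30,-306 \right)} - 33716}} = \frac{\sqrt{\frac{32 - 36}{\left(5 - 1\right)^{2} + 109} - 229}}{\frac{1}{-118 - 33716}} = \frac{\sqrt{- \frac{4}{4^{2} + 109} - 229}}{\frac{1}{-33834}} = \frac{\sqrt{- \frac{4}{16 + 109} - 229}}{- \frac{1}{33834}} = \sqrt{- \frac{4}{125} - 229} \left(-33834\right) = \sqrt{- \frac{28629}{125}} \left(-33834\right) = \frac{3 i \sqrt{15905}}{25} \left(-33834\right) = - \frac{101502 i \sqrt{15905}}{25}$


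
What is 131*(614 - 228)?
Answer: 50566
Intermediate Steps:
131*(614 - 228) = 131*386 = 50566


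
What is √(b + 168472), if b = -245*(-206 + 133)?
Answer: √186357 ≈ 431.69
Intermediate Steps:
b = 17885 (b = -245*(-73) = 17885)
√(b + 168472) = √(17885 + 168472) = √186357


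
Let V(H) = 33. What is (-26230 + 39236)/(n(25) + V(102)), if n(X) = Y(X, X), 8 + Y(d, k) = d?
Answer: 6503/25 ≈ 260.12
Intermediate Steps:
Y(d, k) = -8 + d
n(X) = -8 + X
(-26230 + 39236)/(n(25) + V(102)) = (-26230 + 39236)/((-8 + 25) + 33) = 13006/(17 + 33) = 13006/50 = 13006*(1/50) = 6503/25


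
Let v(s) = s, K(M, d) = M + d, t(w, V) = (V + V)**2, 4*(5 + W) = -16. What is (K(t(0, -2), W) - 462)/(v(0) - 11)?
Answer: 455/11 ≈ 41.364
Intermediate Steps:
W = -9 (W = -5 + (1/4)*(-16) = -5 - 4 = -9)
t(w, V) = 4*V**2 (t(w, V) = (2*V)**2 = 4*V**2)
(K(t(0, -2), W) - 462)/(v(0) - 11) = ((4*(-2)**2 - 9) - 462)/(0 - 11) = ((4*4 - 9) - 462)/(-11) = ((16 - 9) - 462)*(-1/11) = (7 - 462)*(-1/11) = -455*(-1/11) = 455/11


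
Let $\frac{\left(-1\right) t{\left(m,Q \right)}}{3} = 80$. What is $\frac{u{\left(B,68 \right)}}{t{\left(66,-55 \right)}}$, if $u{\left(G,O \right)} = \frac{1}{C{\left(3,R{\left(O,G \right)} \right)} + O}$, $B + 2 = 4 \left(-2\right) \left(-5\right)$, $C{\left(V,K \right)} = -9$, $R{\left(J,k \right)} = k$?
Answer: $- \frac{1}{14160} \approx -7.0621 \cdot 10^{-5}$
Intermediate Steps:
$t{\left(m,Q \right)} = -240$ ($t{\left(m,Q \right)} = \left(-3\right) 80 = -240$)
$B = 38$ ($B = -2 + 4 \left(-2\right) \left(-5\right) = -2 - -40 = -2 + 40 = 38$)
$u{\left(G,O \right)} = \frac{1}{-9 + O}$
$\frac{u{\left(B,68 \right)}}{t{\left(66,-55 \right)}} = \frac{1}{\left(-9 + 68\right) \left(-240\right)} = \frac{1}{59} \left(- \frac{1}{240}\right) = - \frac{1}{14160}$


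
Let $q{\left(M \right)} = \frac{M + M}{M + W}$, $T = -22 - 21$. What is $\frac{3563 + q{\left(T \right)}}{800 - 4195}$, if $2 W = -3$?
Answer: $- \frac{317279}{302155} \approx -1.0501$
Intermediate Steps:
$T = -43$
$W = - \frac{3}{2}$ ($W = \frac{1}{2} \left(-3\right) = - \frac{3}{2} \approx -1.5$)
$q{\left(M \right)} = \frac{2 M}{- \frac{3}{2} + M}$ ($q{\left(M \right)} = \frac{M + M}{M - \frac{3}{2}} = \frac{2 M}{- \frac{3}{2} + M}$)
$\frac{3563 + q{\left(T \right)}}{800 - 4195} = \frac{3563 + 4 \left(-43\right) \frac{1}{-3 + 2 \left(-43\right)}}{800 - 4195} = \frac{3563 + 4 \left(-43\right) \frac{1}{-3 - 86}}{-3395} = \left(3563 + 4 \left(-43\right) \frac{1}{-89}\right) \left(- \frac{1}{3395}\right) = \left(3563 + 4 \left(-43\right) \left(- \frac{1}{89}\right)\right) \left(- \frac{1}{3395}\right) = \left(3563 + \frac{172}{89}\right) \left(- \frac{1}{3395}\right) = \frac{317279}{89} \left(- \frac{1}{3395}\right) = - \frac{317279}{302155}$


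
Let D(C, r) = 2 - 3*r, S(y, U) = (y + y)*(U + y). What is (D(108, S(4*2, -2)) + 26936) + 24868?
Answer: 51518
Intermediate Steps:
S(y, U) = 2*y*(U + y) (S(y, U) = (2*y)*(U + y) = 2*y*(U + y))
(D(108, S(4*2, -2)) + 26936) + 24868 = ((2 - 6*4*2*(-2 + 4*2)) + 26936) + 24868 = ((2 - 6*8*(-2 + 8)) + 26936) + 24868 = ((2 - 6*8*6) + 26936) + 24868 = ((2 - 3*96) + 26936) + 24868 = ((2 - 288) + 26936) + 24868 = (-286 + 26936) + 24868 = 26650 + 24868 = 51518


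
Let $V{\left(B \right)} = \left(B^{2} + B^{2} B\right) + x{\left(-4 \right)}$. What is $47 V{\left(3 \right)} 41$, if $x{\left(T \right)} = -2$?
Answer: $65518$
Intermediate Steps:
$V{\left(B \right)} = -2 + B^{2} + B^{3}$ ($V{\left(B \right)} = \left(B^{2} + B^{2} B\right) - 2 = \left(B^{2} + B^{3}\right) - 2 = -2 + B^{2} + B^{3}$)
$47 V{\left(3 \right)} 41 = 47 \left(-2 + 3^{2} + 3^{3}\right) 41 = 47 \left(-2 + 9 + 27\right) 41 = 47 \cdot 34 \cdot 41 = 1598 \cdot 41 = 65518$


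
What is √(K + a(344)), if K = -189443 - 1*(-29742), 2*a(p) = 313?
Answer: I*√638178/2 ≈ 399.43*I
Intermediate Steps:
a(p) = 313/2 (a(p) = (½)*313 = 313/2)
K = -159701 (K = -189443 + 29742 = -159701)
√(K + a(344)) = √(-159701 + 313/2) = √(-319089/2) = I*√638178/2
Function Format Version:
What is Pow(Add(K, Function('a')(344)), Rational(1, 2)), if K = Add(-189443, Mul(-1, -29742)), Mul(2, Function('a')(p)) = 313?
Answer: Mul(Rational(1, 2), I, Pow(638178, Rational(1, 2))) ≈ Mul(399.43, I)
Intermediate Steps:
Function('a')(p) = Rational(313, 2) (Function('a')(p) = Mul(Rational(1, 2), 313) = Rational(313, 2))
K = -159701 (K = Add(-189443, 29742) = -159701)
Pow(Add(K, Function('a')(344)), Rational(1, 2)) = Pow(Add(-159701, Rational(313, 2)), Rational(1, 2)) = Pow(Rational(-319089, 2), Rational(1, 2)) = Mul(Rational(1, 2), I, Pow(638178, Rational(1, 2)))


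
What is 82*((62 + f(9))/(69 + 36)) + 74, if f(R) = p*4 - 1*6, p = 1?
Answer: 846/7 ≈ 120.86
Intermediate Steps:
f(R) = -2 (f(R) = 1*4 - 1*6 = 4 - 6 = -2)
82*((62 + f(9))/(69 + 36)) + 74 = 82*((62 - 2)/(69 + 36)) + 74 = 82*(60/105) + 74 = 82*(60*(1/105)) + 74 = 82*(4/7) + 74 = 328/7 + 74 = 846/7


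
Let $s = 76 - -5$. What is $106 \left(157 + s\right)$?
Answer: $25228$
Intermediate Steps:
$s = 81$ ($s = 76 + 5 = 81$)
$106 \left(157 + s\right) = 106 \left(157 + 81\right) = 106 \cdot 238 = 25228$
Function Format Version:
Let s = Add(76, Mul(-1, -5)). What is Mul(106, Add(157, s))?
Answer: 25228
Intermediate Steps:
s = 81 (s = Add(76, 5) = 81)
Mul(106, Add(157, s)) = Mul(106, Add(157, 81)) = Mul(106, 238) = 25228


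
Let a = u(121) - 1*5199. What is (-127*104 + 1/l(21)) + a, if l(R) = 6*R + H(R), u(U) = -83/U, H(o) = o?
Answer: -327417389/17787 ≈ -18408.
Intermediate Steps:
l(R) = 7*R (l(R) = 6*R + R = 7*R)
a = -629162/121 (a = -83/121 - 1*5199 = -83*1/121 - 5199 = -83/121 - 5199 = -629162/121 ≈ -5199.7)
(-127*104 + 1/l(21)) + a = (-127*104 + 1/(7*21)) - 629162/121 = (-13208 + 1/147) - 629162/121 = -1941575/147 - 629162/121 = -327417389/17787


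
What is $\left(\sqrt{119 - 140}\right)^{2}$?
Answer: $-21$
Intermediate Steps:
$\left(\sqrt{119 - 140}\right)^{2} = \left(\sqrt{-21}\right)^{2} = \left(i \sqrt{21}\right)^{2} = -21$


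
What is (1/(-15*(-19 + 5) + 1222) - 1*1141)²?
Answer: 2669665155921/2050624 ≈ 1.3019e+6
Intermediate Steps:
(1/(-15*(-19 + 5) + 1222) - 1*1141)² = (1/(-15*(-14) + 1222) - 1141)² = (1/(210 + 1222) - 1141)² = (1/1432 - 1141)² = (-1633911/1432)² = 2669665155921/2050624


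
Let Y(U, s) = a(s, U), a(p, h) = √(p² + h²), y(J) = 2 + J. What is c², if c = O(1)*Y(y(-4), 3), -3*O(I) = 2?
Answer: 52/9 ≈ 5.7778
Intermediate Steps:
O(I) = -⅔ (O(I) = -⅓*2 = -⅔)
a(p, h) = √(h² + p²)
Y(U, s) = √(U² + s²)
c = -2*√13/3 (c = -2*√((2 - 4)² + 3²)/3 = -2*√((-2)² + 9)/3 = -2*√(4 + 9)/3 = -2*√13/3 ≈ -2.4037)
c² = (-2*√13/3)² = 52/9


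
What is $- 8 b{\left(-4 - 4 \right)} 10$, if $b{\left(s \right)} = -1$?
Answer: $80$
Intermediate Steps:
$- 8 b{\left(-4 - 4 \right)} 10 = \left(-8\right) \left(-1\right) 10 = 8 \cdot 10 = 80$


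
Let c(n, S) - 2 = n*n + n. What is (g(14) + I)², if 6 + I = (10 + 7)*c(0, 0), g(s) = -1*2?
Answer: 676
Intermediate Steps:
c(n, S) = 2 + n + n² (c(n, S) = 2 + (n*n + n) = 2 + (n² + n) = 2 + (n + n²) = 2 + n + n²)
g(s) = -2
I = 28 (I = -6 + (10 + 7)*(2 + 0 + 0²) = -6 + 17*(2 + 0 + 0) = -6 + 17*2 = -6 + 34 = 28)
(g(14) + I)² = (-2 + 28)² = 26² = 676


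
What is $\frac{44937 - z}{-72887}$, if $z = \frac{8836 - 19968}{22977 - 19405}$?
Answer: $- \frac{40131524}{65088091} \approx -0.61657$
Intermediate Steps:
$z = - \frac{2783}{893}$ ($z = - \frac{11132}{3572} = \left(-11132\right) \frac{1}{3572} = - \frac{2783}{893} \approx -3.1165$)
$\frac{44937 - z}{-72887} = \frac{44937 - - \frac{2783}{893}}{-72887} = \left(44937 + \frac{2783}{893}\right) \left(- \frac{1}{72887}\right) = \frac{40131524}{893} \left(- \frac{1}{72887}\right) = - \frac{40131524}{65088091}$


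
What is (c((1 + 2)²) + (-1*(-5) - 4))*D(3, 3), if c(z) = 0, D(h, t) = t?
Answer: 3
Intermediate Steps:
(c((1 + 2)²) + (-1*(-5) - 4))*D(3, 3) = (0 + (-1*(-5) - 4))*3 = (0 + (5 - 4))*3 = (0 + 1)*3 = 1*3 = 3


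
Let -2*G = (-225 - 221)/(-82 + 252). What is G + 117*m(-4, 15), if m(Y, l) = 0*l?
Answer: 223/170 ≈ 1.3118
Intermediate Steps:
m(Y, l) = 0
G = 223/170 (G = -(-225 - 221)/(2*(-82 + 252)) = -(-223)/170 = -½*(-223/85) = 223/170 ≈ 1.3118)
G + 117*m(-4, 15) = 223/170 + 117*0 = 223/170 + 0 = 223/170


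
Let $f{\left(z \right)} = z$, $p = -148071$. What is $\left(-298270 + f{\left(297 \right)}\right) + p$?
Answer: $-446044$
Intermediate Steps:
$\left(-298270 + f{\left(297 \right)}\right) + p = \left(-298270 + 297\right) - 148071 = -297973 - 148071 = -446044$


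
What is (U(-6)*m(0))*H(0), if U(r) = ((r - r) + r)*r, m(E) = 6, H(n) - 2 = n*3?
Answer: 432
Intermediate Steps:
H(n) = 2 + 3*n (H(n) = 2 + n*3 = 2 + 3*n)
U(r) = r² (U(r) = (0 + r)*r = r*r = r²)
(U(-6)*m(0))*H(0) = ((-6)²*6)*(2 + 3*0) = (36*6)*(2 + 0) = 216*2 = 432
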